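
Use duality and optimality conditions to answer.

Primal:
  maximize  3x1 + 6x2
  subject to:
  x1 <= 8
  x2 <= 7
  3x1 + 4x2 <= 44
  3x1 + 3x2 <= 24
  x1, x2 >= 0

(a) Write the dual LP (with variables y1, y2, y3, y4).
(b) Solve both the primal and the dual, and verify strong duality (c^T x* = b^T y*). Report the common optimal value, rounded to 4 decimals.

The standard primal-dual pair for 'max c^T x s.t. A x <= b, x >= 0' is:
  Dual:  min b^T y  s.t.  A^T y >= c,  y >= 0.

So the dual LP is:
  minimize  8y1 + 7y2 + 44y3 + 24y4
  subject to:
    y1 + 3y3 + 3y4 >= 3
    y2 + 4y3 + 3y4 >= 6
    y1, y2, y3, y4 >= 0

Solving the primal: x* = (1, 7).
  primal value c^T x* = 45.
Solving the dual: y* = (0, 3, 0, 1).
  dual value b^T y* = 45.
Strong duality: c^T x* = b^T y*. Confirmed.

45


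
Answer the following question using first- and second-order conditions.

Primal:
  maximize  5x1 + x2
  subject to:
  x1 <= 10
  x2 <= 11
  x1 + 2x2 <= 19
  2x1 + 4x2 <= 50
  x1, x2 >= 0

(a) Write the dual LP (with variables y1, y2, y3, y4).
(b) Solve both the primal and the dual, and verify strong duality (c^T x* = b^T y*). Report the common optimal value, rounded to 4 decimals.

The standard primal-dual pair for 'max c^T x s.t. A x <= b, x >= 0' is:
  Dual:  min b^T y  s.t.  A^T y >= c,  y >= 0.

So the dual LP is:
  minimize  10y1 + 11y2 + 19y3 + 50y4
  subject to:
    y1 + y3 + 2y4 >= 5
    y2 + 2y3 + 4y4 >= 1
    y1, y2, y3, y4 >= 0

Solving the primal: x* = (10, 4.5).
  primal value c^T x* = 54.5.
Solving the dual: y* = (4.5, 0, 0.5, 0).
  dual value b^T y* = 54.5.
Strong duality: c^T x* = b^T y*. Confirmed.

54.5


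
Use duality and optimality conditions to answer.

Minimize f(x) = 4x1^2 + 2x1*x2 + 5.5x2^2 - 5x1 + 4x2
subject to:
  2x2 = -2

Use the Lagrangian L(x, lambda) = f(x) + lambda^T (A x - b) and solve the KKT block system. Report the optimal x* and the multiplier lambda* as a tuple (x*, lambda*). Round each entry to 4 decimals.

Form the Lagrangian:
  L(x, lambda) = (1/2) x^T Q x + c^T x + lambda^T (A x - b)
Stationarity (grad_x L = 0): Q x + c + A^T lambda = 0.
Primal feasibility: A x = b.

This gives the KKT block system:
  [ Q   A^T ] [ x     ]   [-c ]
  [ A    0  ] [ lambda ] = [ b ]

Solving the linear system:
  x*      = (0.875, -1)
  lambda* = (2.625)
  f(x*)   = -1.5625

x* = (0.875, -1), lambda* = (2.625)


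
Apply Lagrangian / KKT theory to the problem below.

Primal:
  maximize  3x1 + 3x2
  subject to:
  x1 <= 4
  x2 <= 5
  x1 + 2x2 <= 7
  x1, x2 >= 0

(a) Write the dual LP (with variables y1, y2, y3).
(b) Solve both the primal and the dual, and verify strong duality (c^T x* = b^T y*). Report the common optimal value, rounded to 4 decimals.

The standard primal-dual pair for 'max c^T x s.t. A x <= b, x >= 0' is:
  Dual:  min b^T y  s.t.  A^T y >= c,  y >= 0.

So the dual LP is:
  minimize  4y1 + 5y2 + 7y3
  subject to:
    y1 + y3 >= 3
    y2 + 2y3 >= 3
    y1, y2, y3 >= 0

Solving the primal: x* = (4, 1.5).
  primal value c^T x* = 16.5.
Solving the dual: y* = (1.5, 0, 1.5).
  dual value b^T y* = 16.5.
Strong duality: c^T x* = b^T y*. Confirmed.

16.5


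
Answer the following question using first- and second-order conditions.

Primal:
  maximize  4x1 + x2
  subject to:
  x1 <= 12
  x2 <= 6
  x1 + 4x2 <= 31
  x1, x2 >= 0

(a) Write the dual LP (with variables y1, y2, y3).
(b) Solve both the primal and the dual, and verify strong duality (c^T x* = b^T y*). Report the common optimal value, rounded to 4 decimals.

The standard primal-dual pair for 'max c^T x s.t. A x <= b, x >= 0' is:
  Dual:  min b^T y  s.t.  A^T y >= c,  y >= 0.

So the dual LP is:
  minimize  12y1 + 6y2 + 31y3
  subject to:
    y1 + y3 >= 4
    y2 + 4y3 >= 1
    y1, y2, y3 >= 0

Solving the primal: x* = (12, 4.75).
  primal value c^T x* = 52.75.
Solving the dual: y* = (3.75, 0, 0.25).
  dual value b^T y* = 52.75.
Strong duality: c^T x* = b^T y*. Confirmed.

52.75


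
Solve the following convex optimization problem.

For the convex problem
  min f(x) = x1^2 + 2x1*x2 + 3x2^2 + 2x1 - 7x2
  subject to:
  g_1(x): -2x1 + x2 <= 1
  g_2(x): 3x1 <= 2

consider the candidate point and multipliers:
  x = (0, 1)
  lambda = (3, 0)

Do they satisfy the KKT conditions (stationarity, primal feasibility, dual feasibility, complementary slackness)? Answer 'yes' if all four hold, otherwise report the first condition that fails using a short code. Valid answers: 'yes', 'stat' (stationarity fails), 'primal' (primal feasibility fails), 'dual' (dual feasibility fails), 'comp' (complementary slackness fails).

Gradient of f: grad f(x) = Q x + c = (4, -1)
Constraint values g_i(x) = a_i^T x - b_i:
  g_1((0, 1)) = 0
  g_2((0, 1)) = -2
Stationarity residual: grad f(x) + sum_i lambda_i a_i = (-2, 2)
  -> stationarity FAILS
Primal feasibility (all g_i <= 0): OK
Dual feasibility (all lambda_i >= 0): OK
Complementary slackness (lambda_i * g_i(x) = 0 for all i): OK

Verdict: the first failing condition is stationarity -> stat.

stat


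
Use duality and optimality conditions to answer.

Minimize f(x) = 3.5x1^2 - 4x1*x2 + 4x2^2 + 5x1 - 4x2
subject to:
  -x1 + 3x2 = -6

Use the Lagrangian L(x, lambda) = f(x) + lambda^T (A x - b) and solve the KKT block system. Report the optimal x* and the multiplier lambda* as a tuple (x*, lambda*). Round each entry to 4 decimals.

Form the Lagrangian:
  L(x, lambda) = (1/2) x^T Q x + c^T x + lambda^T (A x - b)
Stationarity (grad_x L = 0): Q x + c + A^T lambda = 0.
Primal feasibility: A x = b.

This gives the KKT block system:
  [ Q   A^T ] [ x     ]   [-c ]
  [ A    0  ] [ lambda ] = [ b ]

Solving the linear system:
  x*      = (-1.2128, -2.4043)
  lambda* = (6.1277)
  f(x*)   = 20.1596

x* = (-1.2128, -2.4043), lambda* = (6.1277)


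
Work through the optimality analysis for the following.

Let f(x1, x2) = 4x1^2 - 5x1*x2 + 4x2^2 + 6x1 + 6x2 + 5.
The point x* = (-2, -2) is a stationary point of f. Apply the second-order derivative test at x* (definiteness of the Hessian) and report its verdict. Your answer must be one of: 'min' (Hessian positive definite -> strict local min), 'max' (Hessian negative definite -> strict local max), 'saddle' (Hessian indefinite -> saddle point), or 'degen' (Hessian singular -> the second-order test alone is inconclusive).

Compute the Hessian H = grad^2 f:
  H = [[8, -5], [-5, 8]]
Verify stationarity: grad f(x*) = H x* + g = (0, 0).
Eigenvalues of H: 3, 13.
Both eigenvalues > 0, so H is positive definite -> x* is a strict local min.

min


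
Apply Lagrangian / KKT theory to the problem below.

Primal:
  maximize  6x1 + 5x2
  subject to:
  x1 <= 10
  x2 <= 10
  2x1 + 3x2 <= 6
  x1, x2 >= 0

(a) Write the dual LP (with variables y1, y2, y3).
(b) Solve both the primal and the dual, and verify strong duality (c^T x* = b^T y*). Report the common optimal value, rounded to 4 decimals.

The standard primal-dual pair for 'max c^T x s.t. A x <= b, x >= 0' is:
  Dual:  min b^T y  s.t.  A^T y >= c,  y >= 0.

So the dual LP is:
  minimize  10y1 + 10y2 + 6y3
  subject to:
    y1 + 2y3 >= 6
    y2 + 3y3 >= 5
    y1, y2, y3 >= 0

Solving the primal: x* = (3, 0).
  primal value c^T x* = 18.
Solving the dual: y* = (0, 0, 3).
  dual value b^T y* = 18.
Strong duality: c^T x* = b^T y*. Confirmed.

18


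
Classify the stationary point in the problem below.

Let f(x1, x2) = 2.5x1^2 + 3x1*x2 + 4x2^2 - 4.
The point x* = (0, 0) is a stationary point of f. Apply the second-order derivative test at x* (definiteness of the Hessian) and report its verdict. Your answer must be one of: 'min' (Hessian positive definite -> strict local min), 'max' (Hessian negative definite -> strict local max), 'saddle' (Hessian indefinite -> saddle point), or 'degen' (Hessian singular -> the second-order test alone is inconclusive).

Compute the Hessian H = grad^2 f:
  H = [[5, 3], [3, 8]]
Verify stationarity: grad f(x*) = H x* + g = (0, 0).
Eigenvalues of H: 3.1459, 9.8541.
Both eigenvalues > 0, so H is positive definite -> x* is a strict local min.

min


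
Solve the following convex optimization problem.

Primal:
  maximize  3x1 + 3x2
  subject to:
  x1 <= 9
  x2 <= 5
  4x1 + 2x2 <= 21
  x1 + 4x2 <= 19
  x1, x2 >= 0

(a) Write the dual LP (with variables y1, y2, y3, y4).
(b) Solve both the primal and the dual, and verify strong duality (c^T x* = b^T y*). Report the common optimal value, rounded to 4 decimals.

The standard primal-dual pair for 'max c^T x s.t. A x <= b, x >= 0' is:
  Dual:  min b^T y  s.t.  A^T y >= c,  y >= 0.

So the dual LP is:
  minimize  9y1 + 5y2 + 21y3 + 19y4
  subject to:
    y1 + 4y3 + y4 >= 3
    y2 + 2y3 + 4y4 >= 3
    y1, y2, y3, y4 >= 0

Solving the primal: x* = (3.2857, 3.9286).
  primal value c^T x* = 21.6429.
Solving the dual: y* = (0, 0, 0.6429, 0.4286).
  dual value b^T y* = 21.6429.
Strong duality: c^T x* = b^T y*. Confirmed.

21.6429


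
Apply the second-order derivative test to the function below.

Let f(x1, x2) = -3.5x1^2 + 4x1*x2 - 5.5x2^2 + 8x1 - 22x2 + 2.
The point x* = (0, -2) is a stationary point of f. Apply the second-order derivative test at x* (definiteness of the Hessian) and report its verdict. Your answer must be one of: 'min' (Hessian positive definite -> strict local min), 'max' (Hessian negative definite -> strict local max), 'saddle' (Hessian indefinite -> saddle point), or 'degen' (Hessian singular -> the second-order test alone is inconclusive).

Compute the Hessian H = grad^2 f:
  H = [[-7, 4], [4, -11]]
Verify stationarity: grad f(x*) = H x* + g = (0, 0).
Eigenvalues of H: -13.4721, -4.5279.
Both eigenvalues < 0, so H is negative definite -> x* is a strict local max.

max


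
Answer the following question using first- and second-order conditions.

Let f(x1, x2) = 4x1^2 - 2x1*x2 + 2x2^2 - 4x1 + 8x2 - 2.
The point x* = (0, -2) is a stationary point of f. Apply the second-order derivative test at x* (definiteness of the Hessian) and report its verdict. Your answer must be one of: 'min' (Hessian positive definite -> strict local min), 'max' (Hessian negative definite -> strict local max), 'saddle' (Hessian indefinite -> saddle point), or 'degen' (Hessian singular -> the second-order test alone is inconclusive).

Compute the Hessian H = grad^2 f:
  H = [[8, -2], [-2, 4]]
Verify stationarity: grad f(x*) = H x* + g = (0, 0).
Eigenvalues of H: 3.1716, 8.8284.
Both eigenvalues > 0, so H is positive definite -> x* is a strict local min.

min


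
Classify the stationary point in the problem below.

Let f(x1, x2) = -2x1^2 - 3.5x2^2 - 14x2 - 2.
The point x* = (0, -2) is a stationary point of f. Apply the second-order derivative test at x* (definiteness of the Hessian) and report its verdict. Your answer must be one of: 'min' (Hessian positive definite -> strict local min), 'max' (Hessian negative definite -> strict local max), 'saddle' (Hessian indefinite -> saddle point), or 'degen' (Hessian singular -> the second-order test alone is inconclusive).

Compute the Hessian H = grad^2 f:
  H = [[-4, 0], [0, -7]]
Verify stationarity: grad f(x*) = H x* + g = (0, 0).
Eigenvalues of H: -7, -4.
Both eigenvalues < 0, so H is negative definite -> x* is a strict local max.

max


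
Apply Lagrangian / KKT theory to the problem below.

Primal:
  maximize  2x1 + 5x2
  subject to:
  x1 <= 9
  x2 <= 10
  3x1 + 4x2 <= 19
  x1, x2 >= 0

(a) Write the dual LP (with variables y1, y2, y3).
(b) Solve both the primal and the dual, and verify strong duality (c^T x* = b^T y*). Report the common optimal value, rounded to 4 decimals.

The standard primal-dual pair for 'max c^T x s.t. A x <= b, x >= 0' is:
  Dual:  min b^T y  s.t.  A^T y >= c,  y >= 0.

So the dual LP is:
  minimize  9y1 + 10y2 + 19y3
  subject to:
    y1 + 3y3 >= 2
    y2 + 4y3 >= 5
    y1, y2, y3 >= 0

Solving the primal: x* = (0, 4.75).
  primal value c^T x* = 23.75.
Solving the dual: y* = (0, 0, 1.25).
  dual value b^T y* = 23.75.
Strong duality: c^T x* = b^T y*. Confirmed.

23.75


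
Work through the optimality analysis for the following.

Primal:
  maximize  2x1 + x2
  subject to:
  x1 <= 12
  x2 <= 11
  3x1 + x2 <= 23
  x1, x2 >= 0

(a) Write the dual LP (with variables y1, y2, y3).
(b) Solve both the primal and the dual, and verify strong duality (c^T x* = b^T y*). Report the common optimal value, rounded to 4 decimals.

The standard primal-dual pair for 'max c^T x s.t. A x <= b, x >= 0' is:
  Dual:  min b^T y  s.t.  A^T y >= c,  y >= 0.

So the dual LP is:
  minimize  12y1 + 11y2 + 23y3
  subject to:
    y1 + 3y3 >= 2
    y2 + y3 >= 1
    y1, y2, y3 >= 0

Solving the primal: x* = (4, 11).
  primal value c^T x* = 19.
Solving the dual: y* = (0, 0.3333, 0.6667).
  dual value b^T y* = 19.
Strong duality: c^T x* = b^T y*. Confirmed.

19


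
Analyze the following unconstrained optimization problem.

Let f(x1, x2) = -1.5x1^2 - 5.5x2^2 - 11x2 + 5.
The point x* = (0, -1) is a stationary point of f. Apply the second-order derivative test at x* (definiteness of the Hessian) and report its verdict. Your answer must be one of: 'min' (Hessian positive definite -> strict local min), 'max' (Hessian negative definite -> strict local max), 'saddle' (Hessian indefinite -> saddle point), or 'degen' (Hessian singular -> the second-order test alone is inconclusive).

Compute the Hessian H = grad^2 f:
  H = [[-3, 0], [0, -11]]
Verify stationarity: grad f(x*) = H x* + g = (0, 0).
Eigenvalues of H: -11, -3.
Both eigenvalues < 0, so H is negative definite -> x* is a strict local max.

max


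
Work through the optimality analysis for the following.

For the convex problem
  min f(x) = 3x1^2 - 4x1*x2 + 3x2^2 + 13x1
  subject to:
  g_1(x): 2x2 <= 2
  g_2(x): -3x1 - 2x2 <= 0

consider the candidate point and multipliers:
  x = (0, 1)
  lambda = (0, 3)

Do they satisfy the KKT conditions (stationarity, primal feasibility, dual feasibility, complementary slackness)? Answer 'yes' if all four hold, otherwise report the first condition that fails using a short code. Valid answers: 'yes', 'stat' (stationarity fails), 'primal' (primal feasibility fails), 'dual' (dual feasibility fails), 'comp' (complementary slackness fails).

Gradient of f: grad f(x) = Q x + c = (9, 6)
Constraint values g_i(x) = a_i^T x - b_i:
  g_1((0, 1)) = 0
  g_2((0, 1)) = -2
Stationarity residual: grad f(x) + sum_i lambda_i a_i = (0, 0)
  -> stationarity OK
Primal feasibility (all g_i <= 0): OK
Dual feasibility (all lambda_i >= 0): OK
Complementary slackness (lambda_i * g_i(x) = 0 for all i): FAILS

Verdict: the first failing condition is complementary_slackness -> comp.

comp


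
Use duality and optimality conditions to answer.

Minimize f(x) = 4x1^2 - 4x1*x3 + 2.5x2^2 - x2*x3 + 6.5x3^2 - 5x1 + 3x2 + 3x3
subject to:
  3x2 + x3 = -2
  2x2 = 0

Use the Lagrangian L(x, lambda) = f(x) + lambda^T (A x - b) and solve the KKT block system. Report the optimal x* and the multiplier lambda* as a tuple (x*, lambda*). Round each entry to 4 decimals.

Form the Lagrangian:
  L(x, lambda) = (1/2) x^T Q x + c^T x + lambda^T (A x - b)
Stationarity (grad_x L = 0): Q x + c + A^T lambda = 0.
Primal feasibility: A x = b.

This gives the KKT block system:
  [ Q   A^T ] [ x     ]   [-c ]
  [ A    0  ] [ lambda ] = [ b ]

Solving the linear system:
  x*      = (-0.375, 0, -2)
  lambda* = (21.5, -34.75)
  f(x*)   = 19.4375

x* = (-0.375, 0, -2), lambda* = (21.5, -34.75)


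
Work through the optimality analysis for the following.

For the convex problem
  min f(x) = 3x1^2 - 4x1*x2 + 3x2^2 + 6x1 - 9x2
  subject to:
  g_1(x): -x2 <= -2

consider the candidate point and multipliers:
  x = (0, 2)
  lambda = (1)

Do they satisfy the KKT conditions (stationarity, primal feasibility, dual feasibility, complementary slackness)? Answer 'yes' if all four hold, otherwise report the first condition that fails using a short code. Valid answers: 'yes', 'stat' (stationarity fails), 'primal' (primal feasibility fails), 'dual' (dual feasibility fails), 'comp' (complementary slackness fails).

Gradient of f: grad f(x) = Q x + c = (-2, 3)
Constraint values g_i(x) = a_i^T x - b_i:
  g_1((0, 2)) = 0
Stationarity residual: grad f(x) + sum_i lambda_i a_i = (-2, 2)
  -> stationarity FAILS
Primal feasibility (all g_i <= 0): OK
Dual feasibility (all lambda_i >= 0): OK
Complementary slackness (lambda_i * g_i(x) = 0 for all i): OK

Verdict: the first failing condition is stationarity -> stat.

stat


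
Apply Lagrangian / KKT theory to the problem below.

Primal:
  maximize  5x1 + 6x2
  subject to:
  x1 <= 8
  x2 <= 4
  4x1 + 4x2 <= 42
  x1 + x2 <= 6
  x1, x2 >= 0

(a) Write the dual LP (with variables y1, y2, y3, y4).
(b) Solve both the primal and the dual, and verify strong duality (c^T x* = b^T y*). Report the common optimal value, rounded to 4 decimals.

The standard primal-dual pair for 'max c^T x s.t. A x <= b, x >= 0' is:
  Dual:  min b^T y  s.t.  A^T y >= c,  y >= 0.

So the dual LP is:
  minimize  8y1 + 4y2 + 42y3 + 6y4
  subject to:
    y1 + 4y3 + y4 >= 5
    y2 + 4y3 + y4 >= 6
    y1, y2, y3, y4 >= 0

Solving the primal: x* = (2, 4).
  primal value c^T x* = 34.
Solving the dual: y* = (0, 1, 0, 5).
  dual value b^T y* = 34.
Strong duality: c^T x* = b^T y*. Confirmed.

34


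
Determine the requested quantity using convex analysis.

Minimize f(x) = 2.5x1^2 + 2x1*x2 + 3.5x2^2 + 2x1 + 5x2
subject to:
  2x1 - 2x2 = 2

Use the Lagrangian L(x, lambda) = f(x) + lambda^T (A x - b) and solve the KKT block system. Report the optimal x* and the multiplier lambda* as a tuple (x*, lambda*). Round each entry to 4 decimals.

Form the Lagrangian:
  L(x, lambda) = (1/2) x^T Q x + c^T x + lambda^T (A x - b)
Stationarity (grad_x L = 0): Q x + c + A^T lambda = 0.
Primal feasibility: A x = b.

This gives the KKT block system:
  [ Q   A^T ] [ x     ]   [-c ]
  [ A    0  ] [ lambda ] = [ b ]

Solving the linear system:
  x*      = (0.125, -0.875)
  lambda* = (-0.4375)
  f(x*)   = -1.625

x* = (0.125, -0.875), lambda* = (-0.4375)


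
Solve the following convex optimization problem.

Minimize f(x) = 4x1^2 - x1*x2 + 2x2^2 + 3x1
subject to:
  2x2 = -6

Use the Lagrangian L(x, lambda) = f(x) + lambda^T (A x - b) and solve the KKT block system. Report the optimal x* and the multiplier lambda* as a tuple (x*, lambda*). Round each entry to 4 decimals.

Form the Lagrangian:
  L(x, lambda) = (1/2) x^T Q x + c^T x + lambda^T (A x - b)
Stationarity (grad_x L = 0): Q x + c + A^T lambda = 0.
Primal feasibility: A x = b.

This gives the KKT block system:
  [ Q   A^T ] [ x     ]   [-c ]
  [ A    0  ] [ lambda ] = [ b ]

Solving the linear system:
  x*      = (-0.75, -3)
  lambda* = (5.625)
  f(x*)   = 15.75

x* = (-0.75, -3), lambda* = (5.625)


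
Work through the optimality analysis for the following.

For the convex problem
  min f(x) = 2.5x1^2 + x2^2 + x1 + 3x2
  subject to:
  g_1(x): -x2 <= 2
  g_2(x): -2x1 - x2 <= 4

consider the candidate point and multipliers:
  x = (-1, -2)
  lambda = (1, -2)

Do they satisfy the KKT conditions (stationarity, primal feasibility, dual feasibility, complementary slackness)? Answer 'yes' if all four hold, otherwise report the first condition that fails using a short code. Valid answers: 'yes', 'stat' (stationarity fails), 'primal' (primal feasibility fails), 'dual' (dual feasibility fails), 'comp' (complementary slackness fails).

Gradient of f: grad f(x) = Q x + c = (-4, -1)
Constraint values g_i(x) = a_i^T x - b_i:
  g_1((-1, -2)) = 0
  g_2((-1, -2)) = 0
Stationarity residual: grad f(x) + sum_i lambda_i a_i = (0, 0)
  -> stationarity OK
Primal feasibility (all g_i <= 0): OK
Dual feasibility (all lambda_i >= 0): FAILS
Complementary slackness (lambda_i * g_i(x) = 0 for all i): OK

Verdict: the first failing condition is dual_feasibility -> dual.

dual


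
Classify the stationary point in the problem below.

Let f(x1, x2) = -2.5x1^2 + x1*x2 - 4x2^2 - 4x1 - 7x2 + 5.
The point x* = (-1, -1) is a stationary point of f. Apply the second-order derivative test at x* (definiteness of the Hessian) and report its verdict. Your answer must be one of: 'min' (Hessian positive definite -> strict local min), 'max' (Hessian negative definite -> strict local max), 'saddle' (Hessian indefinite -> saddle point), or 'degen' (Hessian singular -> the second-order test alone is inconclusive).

Compute the Hessian H = grad^2 f:
  H = [[-5, 1], [1, -8]]
Verify stationarity: grad f(x*) = H x* + g = (0, 0).
Eigenvalues of H: -8.3028, -4.6972.
Both eigenvalues < 0, so H is negative definite -> x* is a strict local max.

max


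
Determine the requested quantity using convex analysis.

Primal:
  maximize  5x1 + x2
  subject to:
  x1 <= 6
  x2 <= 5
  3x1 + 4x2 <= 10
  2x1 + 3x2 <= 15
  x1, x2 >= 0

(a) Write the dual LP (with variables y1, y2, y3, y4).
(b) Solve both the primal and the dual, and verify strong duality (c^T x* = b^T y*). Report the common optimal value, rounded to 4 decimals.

The standard primal-dual pair for 'max c^T x s.t. A x <= b, x >= 0' is:
  Dual:  min b^T y  s.t.  A^T y >= c,  y >= 0.

So the dual LP is:
  minimize  6y1 + 5y2 + 10y3 + 15y4
  subject to:
    y1 + 3y3 + 2y4 >= 5
    y2 + 4y3 + 3y4 >= 1
    y1, y2, y3, y4 >= 0

Solving the primal: x* = (3.3333, 0).
  primal value c^T x* = 16.6667.
Solving the dual: y* = (0, 0, 1.6667, 0).
  dual value b^T y* = 16.6667.
Strong duality: c^T x* = b^T y*. Confirmed.

16.6667


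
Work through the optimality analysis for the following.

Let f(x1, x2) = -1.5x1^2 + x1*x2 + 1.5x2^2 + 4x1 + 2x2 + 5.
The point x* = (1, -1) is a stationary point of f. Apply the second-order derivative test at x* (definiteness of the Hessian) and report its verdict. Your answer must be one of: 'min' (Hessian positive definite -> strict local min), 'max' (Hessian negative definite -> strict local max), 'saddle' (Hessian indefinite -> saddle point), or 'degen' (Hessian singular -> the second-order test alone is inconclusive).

Compute the Hessian H = grad^2 f:
  H = [[-3, 1], [1, 3]]
Verify stationarity: grad f(x*) = H x* + g = (0, 0).
Eigenvalues of H: -3.1623, 3.1623.
Eigenvalues have mixed signs, so H is indefinite -> x* is a saddle point.

saddle


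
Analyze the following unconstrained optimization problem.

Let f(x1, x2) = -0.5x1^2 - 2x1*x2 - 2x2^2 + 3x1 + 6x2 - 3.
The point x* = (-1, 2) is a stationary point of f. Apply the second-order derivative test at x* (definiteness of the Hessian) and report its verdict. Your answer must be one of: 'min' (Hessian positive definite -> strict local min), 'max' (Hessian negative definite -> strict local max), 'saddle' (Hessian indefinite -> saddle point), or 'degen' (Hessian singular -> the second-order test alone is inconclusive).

Compute the Hessian H = grad^2 f:
  H = [[-1, -2], [-2, -4]]
Verify stationarity: grad f(x*) = H x* + g = (0, 0).
Eigenvalues of H: -5, 0.
H has a zero eigenvalue (singular; negative semidefinite but not definite), so H is neither positive definite, negative definite, nor indefinite. The second-order test alone is inconclusive -> degen.
(Indeed, f is constant along the null direction of H through x*, so x* is not a strict local extremum.)

degen


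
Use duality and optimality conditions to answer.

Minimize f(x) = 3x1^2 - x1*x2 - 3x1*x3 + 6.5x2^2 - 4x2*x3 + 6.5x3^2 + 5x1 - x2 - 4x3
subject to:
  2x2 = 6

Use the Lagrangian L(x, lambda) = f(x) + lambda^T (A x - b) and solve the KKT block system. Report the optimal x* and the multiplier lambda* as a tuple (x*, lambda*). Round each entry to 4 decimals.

Form the Lagrangian:
  L(x, lambda) = (1/2) x^T Q x + c^T x + lambda^T (A x - b)
Stationarity (grad_x L = 0): Q x + c + A^T lambda = 0.
Primal feasibility: A x = b.

This gives the KKT block system:
  [ Q   A^T ] [ x     ]   [-c ]
  [ A    0  ] [ lambda ] = [ b ]

Solving the linear system:
  x*      = (0.3188, 3, 1.3043)
  lambda* = (-16.2319)
  f(x*)   = 45.3841

x* = (0.3188, 3, 1.3043), lambda* = (-16.2319)


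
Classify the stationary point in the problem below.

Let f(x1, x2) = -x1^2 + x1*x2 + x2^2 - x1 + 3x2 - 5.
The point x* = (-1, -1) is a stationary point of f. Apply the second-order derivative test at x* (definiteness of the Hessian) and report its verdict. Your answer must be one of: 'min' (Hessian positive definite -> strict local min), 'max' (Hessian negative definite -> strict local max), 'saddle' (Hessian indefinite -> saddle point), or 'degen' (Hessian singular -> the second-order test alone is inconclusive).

Compute the Hessian H = grad^2 f:
  H = [[-2, 1], [1, 2]]
Verify stationarity: grad f(x*) = H x* + g = (0, 0).
Eigenvalues of H: -2.2361, 2.2361.
Eigenvalues have mixed signs, so H is indefinite -> x* is a saddle point.

saddle


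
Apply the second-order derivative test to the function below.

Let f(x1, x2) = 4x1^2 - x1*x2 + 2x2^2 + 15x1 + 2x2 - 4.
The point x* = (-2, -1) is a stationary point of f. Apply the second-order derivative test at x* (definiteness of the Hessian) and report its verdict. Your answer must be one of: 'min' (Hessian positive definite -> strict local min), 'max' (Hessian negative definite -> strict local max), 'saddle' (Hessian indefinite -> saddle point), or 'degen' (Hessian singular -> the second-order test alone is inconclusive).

Compute the Hessian H = grad^2 f:
  H = [[8, -1], [-1, 4]]
Verify stationarity: grad f(x*) = H x* + g = (0, 0).
Eigenvalues of H: 3.7639, 8.2361.
Both eigenvalues > 0, so H is positive definite -> x* is a strict local min.

min


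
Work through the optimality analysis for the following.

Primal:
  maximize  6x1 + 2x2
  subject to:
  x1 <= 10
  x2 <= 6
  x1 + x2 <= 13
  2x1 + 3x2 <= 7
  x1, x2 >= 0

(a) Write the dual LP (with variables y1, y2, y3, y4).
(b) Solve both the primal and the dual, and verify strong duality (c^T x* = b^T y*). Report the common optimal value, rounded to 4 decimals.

The standard primal-dual pair for 'max c^T x s.t. A x <= b, x >= 0' is:
  Dual:  min b^T y  s.t.  A^T y >= c,  y >= 0.

So the dual LP is:
  minimize  10y1 + 6y2 + 13y3 + 7y4
  subject to:
    y1 + y3 + 2y4 >= 6
    y2 + y3 + 3y4 >= 2
    y1, y2, y3, y4 >= 0

Solving the primal: x* = (3.5, 0).
  primal value c^T x* = 21.
Solving the dual: y* = (0, 0, 0, 3).
  dual value b^T y* = 21.
Strong duality: c^T x* = b^T y*. Confirmed.

21


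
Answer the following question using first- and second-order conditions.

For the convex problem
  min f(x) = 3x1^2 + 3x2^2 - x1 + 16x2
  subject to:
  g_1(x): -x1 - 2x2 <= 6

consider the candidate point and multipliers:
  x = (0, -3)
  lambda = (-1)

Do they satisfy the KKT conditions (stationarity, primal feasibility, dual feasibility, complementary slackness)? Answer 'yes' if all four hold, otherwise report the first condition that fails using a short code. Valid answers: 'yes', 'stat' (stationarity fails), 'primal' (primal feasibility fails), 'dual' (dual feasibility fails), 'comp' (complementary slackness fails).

Gradient of f: grad f(x) = Q x + c = (-1, -2)
Constraint values g_i(x) = a_i^T x - b_i:
  g_1((0, -3)) = 0
Stationarity residual: grad f(x) + sum_i lambda_i a_i = (0, 0)
  -> stationarity OK
Primal feasibility (all g_i <= 0): OK
Dual feasibility (all lambda_i >= 0): FAILS
Complementary slackness (lambda_i * g_i(x) = 0 for all i): OK

Verdict: the first failing condition is dual_feasibility -> dual.

dual


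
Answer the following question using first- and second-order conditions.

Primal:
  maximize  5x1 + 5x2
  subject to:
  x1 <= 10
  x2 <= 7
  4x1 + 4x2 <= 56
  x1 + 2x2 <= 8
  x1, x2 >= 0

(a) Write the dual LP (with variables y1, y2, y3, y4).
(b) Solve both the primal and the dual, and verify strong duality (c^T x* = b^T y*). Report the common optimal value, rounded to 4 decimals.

The standard primal-dual pair for 'max c^T x s.t. A x <= b, x >= 0' is:
  Dual:  min b^T y  s.t.  A^T y >= c,  y >= 0.

So the dual LP is:
  minimize  10y1 + 7y2 + 56y3 + 8y4
  subject to:
    y1 + 4y3 + y4 >= 5
    y2 + 4y3 + 2y4 >= 5
    y1, y2, y3, y4 >= 0

Solving the primal: x* = (8, 0).
  primal value c^T x* = 40.
Solving the dual: y* = (0, 0, 0, 5).
  dual value b^T y* = 40.
Strong duality: c^T x* = b^T y*. Confirmed.

40


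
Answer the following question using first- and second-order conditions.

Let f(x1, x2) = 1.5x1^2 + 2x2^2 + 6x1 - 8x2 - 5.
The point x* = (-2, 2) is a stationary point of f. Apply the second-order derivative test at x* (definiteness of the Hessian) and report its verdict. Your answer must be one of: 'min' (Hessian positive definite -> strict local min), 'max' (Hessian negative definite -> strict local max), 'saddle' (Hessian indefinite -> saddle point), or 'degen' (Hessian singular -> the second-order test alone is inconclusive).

Compute the Hessian H = grad^2 f:
  H = [[3, 0], [0, 4]]
Verify stationarity: grad f(x*) = H x* + g = (0, 0).
Eigenvalues of H: 3, 4.
Both eigenvalues > 0, so H is positive definite -> x* is a strict local min.

min


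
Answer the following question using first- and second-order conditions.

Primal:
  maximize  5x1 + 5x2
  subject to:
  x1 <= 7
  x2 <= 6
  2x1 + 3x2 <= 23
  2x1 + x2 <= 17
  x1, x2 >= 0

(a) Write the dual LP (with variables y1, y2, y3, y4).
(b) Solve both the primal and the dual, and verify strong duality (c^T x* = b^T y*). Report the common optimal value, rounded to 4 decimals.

The standard primal-dual pair for 'max c^T x s.t. A x <= b, x >= 0' is:
  Dual:  min b^T y  s.t.  A^T y >= c,  y >= 0.

So the dual LP is:
  minimize  7y1 + 6y2 + 23y3 + 17y4
  subject to:
    y1 + 2y3 + 2y4 >= 5
    y2 + 3y3 + y4 >= 5
    y1, y2, y3, y4 >= 0

Solving the primal: x* = (7, 3).
  primal value c^T x* = 50.
Solving the dual: y* = (0, 0, 1.25, 1.25).
  dual value b^T y* = 50.
Strong duality: c^T x* = b^T y*. Confirmed.

50


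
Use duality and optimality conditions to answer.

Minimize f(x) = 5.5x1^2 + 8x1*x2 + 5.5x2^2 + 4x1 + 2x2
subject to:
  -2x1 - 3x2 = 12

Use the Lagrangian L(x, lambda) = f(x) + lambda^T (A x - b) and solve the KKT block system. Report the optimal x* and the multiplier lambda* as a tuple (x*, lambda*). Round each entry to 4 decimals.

Form the Lagrangian:
  L(x, lambda) = (1/2) x^T Q x + c^T x + lambda^T (A x - b)
Stationarity (grad_x L = 0): Q x + c + A^T lambda = 0.
Primal feasibility: A x = b.

This gives the KKT block system:
  [ Q   A^T ] [ x     ]   [-c ]
  [ A    0  ] [ lambda ] = [ b ]

Solving the linear system:
  x*      = (0, -4)
  lambda* = (-14)
  f(x*)   = 80

x* = (0, -4), lambda* = (-14)


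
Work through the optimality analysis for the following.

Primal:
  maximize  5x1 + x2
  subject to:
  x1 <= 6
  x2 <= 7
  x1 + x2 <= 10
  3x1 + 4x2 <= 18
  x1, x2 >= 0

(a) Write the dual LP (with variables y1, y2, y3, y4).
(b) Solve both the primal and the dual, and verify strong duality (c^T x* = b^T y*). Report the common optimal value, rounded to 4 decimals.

The standard primal-dual pair for 'max c^T x s.t. A x <= b, x >= 0' is:
  Dual:  min b^T y  s.t.  A^T y >= c,  y >= 0.

So the dual LP is:
  minimize  6y1 + 7y2 + 10y3 + 18y4
  subject to:
    y1 + y3 + 3y4 >= 5
    y2 + y3 + 4y4 >= 1
    y1, y2, y3, y4 >= 0

Solving the primal: x* = (6, 0).
  primal value c^T x* = 30.
Solving the dual: y* = (4.25, 0, 0, 0.25).
  dual value b^T y* = 30.
Strong duality: c^T x* = b^T y*. Confirmed.

30


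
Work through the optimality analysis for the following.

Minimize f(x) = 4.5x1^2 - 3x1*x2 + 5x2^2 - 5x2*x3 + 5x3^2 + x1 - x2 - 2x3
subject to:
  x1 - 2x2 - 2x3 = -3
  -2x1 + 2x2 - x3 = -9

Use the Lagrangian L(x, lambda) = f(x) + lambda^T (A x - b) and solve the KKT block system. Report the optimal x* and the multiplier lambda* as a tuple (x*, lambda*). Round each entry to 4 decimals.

Form the Lagrangian:
  L(x, lambda) = (1/2) x^T Q x + c^T x + lambda^T (A x - b)
Stationarity (grad_x L = 0): Q x + c + A^T lambda = 0.
Primal feasibility: A x = b.

This gives the KKT block system:
  [ Q   A^T ] [ x     ]   [-c ]
  [ A    0  ] [ lambda ] = [ b ]

Solving the linear system:
  x*      = (3.1461, 0.1217, 2.9513)
  lambda* = (4.9719, 16.9607)
  f(x*)   = 82.3418

x* = (3.1461, 0.1217, 2.9513), lambda* = (4.9719, 16.9607)


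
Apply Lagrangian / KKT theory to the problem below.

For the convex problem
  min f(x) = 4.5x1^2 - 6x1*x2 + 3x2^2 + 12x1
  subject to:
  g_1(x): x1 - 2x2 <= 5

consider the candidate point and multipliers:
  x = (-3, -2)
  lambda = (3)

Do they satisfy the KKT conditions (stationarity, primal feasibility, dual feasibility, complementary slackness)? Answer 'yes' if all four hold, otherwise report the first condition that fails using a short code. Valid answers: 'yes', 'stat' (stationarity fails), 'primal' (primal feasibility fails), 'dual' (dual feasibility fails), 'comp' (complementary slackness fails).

Gradient of f: grad f(x) = Q x + c = (-3, 6)
Constraint values g_i(x) = a_i^T x - b_i:
  g_1((-3, -2)) = -4
Stationarity residual: grad f(x) + sum_i lambda_i a_i = (0, 0)
  -> stationarity OK
Primal feasibility (all g_i <= 0): OK
Dual feasibility (all lambda_i >= 0): OK
Complementary slackness (lambda_i * g_i(x) = 0 for all i): FAILS

Verdict: the first failing condition is complementary_slackness -> comp.

comp


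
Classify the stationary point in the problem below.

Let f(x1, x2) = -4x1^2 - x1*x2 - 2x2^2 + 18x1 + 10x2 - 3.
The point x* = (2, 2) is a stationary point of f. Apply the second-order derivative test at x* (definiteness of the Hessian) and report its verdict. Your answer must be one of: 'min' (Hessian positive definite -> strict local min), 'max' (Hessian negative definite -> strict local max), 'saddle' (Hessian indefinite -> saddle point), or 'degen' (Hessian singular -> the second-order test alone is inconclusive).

Compute the Hessian H = grad^2 f:
  H = [[-8, -1], [-1, -4]]
Verify stationarity: grad f(x*) = H x* + g = (0, 0).
Eigenvalues of H: -8.2361, -3.7639.
Both eigenvalues < 0, so H is negative definite -> x* is a strict local max.

max


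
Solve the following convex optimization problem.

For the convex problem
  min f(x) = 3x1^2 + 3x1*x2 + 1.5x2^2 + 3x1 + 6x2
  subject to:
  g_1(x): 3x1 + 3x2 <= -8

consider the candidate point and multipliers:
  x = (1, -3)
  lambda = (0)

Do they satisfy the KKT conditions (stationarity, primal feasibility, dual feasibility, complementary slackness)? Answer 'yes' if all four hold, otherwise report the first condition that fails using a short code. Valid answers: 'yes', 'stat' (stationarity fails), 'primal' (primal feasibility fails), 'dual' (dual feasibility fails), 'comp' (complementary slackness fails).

Gradient of f: grad f(x) = Q x + c = (0, 0)
Constraint values g_i(x) = a_i^T x - b_i:
  g_1((1, -3)) = 2
Stationarity residual: grad f(x) + sum_i lambda_i a_i = (0, 0)
  -> stationarity OK
Primal feasibility (all g_i <= 0): FAILS
Dual feasibility (all lambda_i >= 0): OK
Complementary slackness (lambda_i * g_i(x) = 0 for all i): OK

Verdict: the first failing condition is primal_feasibility -> primal.

primal


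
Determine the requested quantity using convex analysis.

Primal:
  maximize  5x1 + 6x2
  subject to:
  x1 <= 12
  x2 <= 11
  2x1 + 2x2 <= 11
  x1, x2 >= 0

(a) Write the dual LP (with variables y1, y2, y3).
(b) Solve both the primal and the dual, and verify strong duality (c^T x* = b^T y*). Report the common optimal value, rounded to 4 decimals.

The standard primal-dual pair for 'max c^T x s.t. A x <= b, x >= 0' is:
  Dual:  min b^T y  s.t.  A^T y >= c,  y >= 0.

So the dual LP is:
  minimize  12y1 + 11y2 + 11y3
  subject to:
    y1 + 2y3 >= 5
    y2 + 2y3 >= 6
    y1, y2, y3 >= 0

Solving the primal: x* = (0, 5.5).
  primal value c^T x* = 33.
Solving the dual: y* = (0, 0, 3).
  dual value b^T y* = 33.
Strong duality: c^T x* = b^T y*. Confirmed.

33


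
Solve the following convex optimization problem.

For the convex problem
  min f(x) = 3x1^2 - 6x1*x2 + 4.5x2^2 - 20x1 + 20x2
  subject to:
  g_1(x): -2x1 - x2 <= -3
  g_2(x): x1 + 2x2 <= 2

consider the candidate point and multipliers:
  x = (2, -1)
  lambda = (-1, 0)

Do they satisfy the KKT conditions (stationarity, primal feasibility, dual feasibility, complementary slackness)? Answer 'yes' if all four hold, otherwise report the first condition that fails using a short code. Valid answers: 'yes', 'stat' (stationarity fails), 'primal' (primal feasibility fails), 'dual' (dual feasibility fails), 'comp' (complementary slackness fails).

Gradient of f: grad f(x) = Q x + c = (-2, -1)
Constraint values g_i(x) = a_i^T x - b_i:
  g_1((2, -1)) = 0
  g_2((2, -1)) = -2
Stationarity residual: grad f(x) + sum_i lambda_i a_i = (0, 0)
  -> stationarity OK
Primal feasibility (all g_i <= 0): OK
Dual feasibility (all lambda_i >= 0): FAILS
Complementary slackness (lambda_i * g_i(x) = 0 for all i): OK

Verdict: the first failing condition is dual_feasibility -> dual.

dual


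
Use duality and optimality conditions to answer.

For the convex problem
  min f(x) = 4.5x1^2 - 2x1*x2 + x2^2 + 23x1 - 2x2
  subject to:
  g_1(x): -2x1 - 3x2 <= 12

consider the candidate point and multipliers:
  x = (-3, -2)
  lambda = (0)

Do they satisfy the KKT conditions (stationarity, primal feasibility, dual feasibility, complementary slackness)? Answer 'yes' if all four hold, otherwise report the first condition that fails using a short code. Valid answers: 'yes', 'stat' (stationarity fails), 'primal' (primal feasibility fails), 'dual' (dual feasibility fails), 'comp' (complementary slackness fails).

Gradient of f: grad f(x) = Q x + c = (0, 0)
Constraint values g_i(x) = a_i^T x - b_i:
  g_1((-3, -2)) = 0
Stationarity residual: grad f(x) + sum_i lambda_i a_i = (0, 0)
  -> stationarity OK
Primal feasibility (all g_i <= 0): OK
Dual feasibility (all lambda_i >= 0): OK
Complementary slackness (lambda_i * g_i(x) = 0 for all i): OK

Verdict: yes, KKT holds.

yes


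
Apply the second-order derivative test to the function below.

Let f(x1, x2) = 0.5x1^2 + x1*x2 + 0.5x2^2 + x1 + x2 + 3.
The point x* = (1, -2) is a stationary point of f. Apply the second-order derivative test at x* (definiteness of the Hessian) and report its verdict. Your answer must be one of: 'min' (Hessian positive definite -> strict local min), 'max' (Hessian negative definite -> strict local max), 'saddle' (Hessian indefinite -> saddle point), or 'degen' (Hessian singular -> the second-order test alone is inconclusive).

Compute the Hessian H = grad^2 f:
  H = [[1, 1], [1, 1]]
Verify stationarity: grad f(x*) = H x* + g = (0, 0).
Eigenvalues of H: 0, 2.
H has a zero eigenvalue (singular; positive semidefinite but not definite), so H is neither positive definite, negative definite, nor indefinite. The second-order test alone is inconclusive -> degen.
(Indeed, f is constant along the null direction of H through x*, so x* is not a strict local extremum.)

degen


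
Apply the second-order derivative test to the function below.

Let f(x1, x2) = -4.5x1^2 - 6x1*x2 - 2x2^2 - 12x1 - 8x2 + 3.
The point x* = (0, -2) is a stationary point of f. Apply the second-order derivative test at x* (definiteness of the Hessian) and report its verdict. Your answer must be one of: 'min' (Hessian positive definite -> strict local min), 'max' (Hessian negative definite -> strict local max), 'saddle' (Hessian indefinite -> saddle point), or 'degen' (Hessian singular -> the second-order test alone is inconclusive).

Compute the Hessian H = grad^2 f:
  H = [[-9, -6], [-6, -4]]
Verify stationarity: grad f(x*) = H x* + g = (0, 0).
Eigenvalues of H: -13, 0.
H has a zero eigenvalue (singular; negative semidefinite but not definite), so H is neither positive definite, negative definite, nor indefinite. The second-order test alone is inconclusive -> degen.
(Indeed, f is constant along the null direction of H through x*, so x* is not a strict local extremum.)

degen


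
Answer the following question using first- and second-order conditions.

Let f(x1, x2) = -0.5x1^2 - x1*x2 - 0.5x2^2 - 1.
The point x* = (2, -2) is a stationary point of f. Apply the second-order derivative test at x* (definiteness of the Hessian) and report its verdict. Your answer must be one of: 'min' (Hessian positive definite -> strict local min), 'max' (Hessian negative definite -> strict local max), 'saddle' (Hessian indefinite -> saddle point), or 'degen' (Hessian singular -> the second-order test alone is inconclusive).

Compute the Hessian H = grad^2 f:
  H = [[-1, -1], [-1, -1]]
Verify stationarity: grad f(x*) = H x* + g = (0, 0).
Eigenvalues of H: -2, 0.
H has a zero eigenvalue (singular; negative semidefinite but not definite), so H is neither positive definite, negative definite, nor indefinite. The second-order test alone is inconclusive -> degen.
(Indeed, f is constant along the null direction of H through x*, so x* is not a strict local extremum.)

degen
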